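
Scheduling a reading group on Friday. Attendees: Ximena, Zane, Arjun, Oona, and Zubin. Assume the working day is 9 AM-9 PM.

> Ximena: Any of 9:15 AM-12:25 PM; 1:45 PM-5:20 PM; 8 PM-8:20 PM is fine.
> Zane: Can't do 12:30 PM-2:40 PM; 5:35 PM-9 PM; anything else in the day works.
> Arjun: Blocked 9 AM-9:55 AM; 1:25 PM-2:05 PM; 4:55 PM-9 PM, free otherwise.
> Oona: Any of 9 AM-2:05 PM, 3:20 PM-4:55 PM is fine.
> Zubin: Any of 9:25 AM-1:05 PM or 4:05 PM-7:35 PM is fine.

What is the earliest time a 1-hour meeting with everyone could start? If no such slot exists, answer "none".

Ximena free: 09:15-12:25, 13:45-17:20, 20:00-20:20.
Zane free: 09:00-12:30, 14:40-17:35 (invert busy blocks within the working day).
Arjun free: 09:55-13:25, 14:05-16:55 (invert busy blocks within the working day).
Oona free: 09:00-14:05, 15:20-16:55.
Zubin free: 09:25-13:05, 16:05-19:35.
Ximena ∩ Zane: 09:15-12:25, 14:40-17:20.
Ximena ∩ Zane ∩ Arjun: 09:55-12:25, 14:40-16:55.
Ximena ∩ Zane ∩ Arjun ∩ Oona: 09:55-12:25, 15:20-16:55.
Ximena ∩ Zane ∩ Arjun ∩ Oona ∩ Zubin: 09:55-12:25, 16:05-16:55.
The first common window of at least 60 minutes is 09:55-12:25, so the earliest start is 09:55.

09:55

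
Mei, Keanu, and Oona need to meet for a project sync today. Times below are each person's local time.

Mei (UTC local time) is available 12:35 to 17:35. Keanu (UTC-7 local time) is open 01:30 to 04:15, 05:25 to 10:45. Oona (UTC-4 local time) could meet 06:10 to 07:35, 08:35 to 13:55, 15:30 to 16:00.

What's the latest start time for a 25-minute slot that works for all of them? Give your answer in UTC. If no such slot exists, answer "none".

Mei in UTC: 12:35-17:35.
Keanu in UTC: 08:30-11:15, 12:25-17:45 (add 7h to convert from UTC-7).
Oona in UTC: 10:10-11:35, 12:35-17:55, 19:30-20:00 (add 4h to convert from UTC-4).
Mei ∩ Keanu: 12:35-17:35.
Mei ∩ Keanu ∩ Oona: 12:35-17:35.
The last common window of at least 25 minutes is 12:35-17:35; a 25-minute meeting can start as late as 17:10 and still end by 17:35.

17:10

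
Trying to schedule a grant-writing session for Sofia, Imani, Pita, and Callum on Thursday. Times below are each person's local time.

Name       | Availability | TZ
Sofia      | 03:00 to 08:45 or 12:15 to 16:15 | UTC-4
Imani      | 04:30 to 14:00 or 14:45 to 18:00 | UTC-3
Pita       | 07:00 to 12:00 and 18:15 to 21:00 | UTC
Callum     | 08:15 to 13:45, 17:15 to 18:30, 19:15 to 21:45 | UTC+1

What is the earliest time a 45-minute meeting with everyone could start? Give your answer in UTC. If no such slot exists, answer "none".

Sofia in UTC: 07:00-12:45, 16:15-20:15 (add 4h to convert from UTC-4).
Imani in UTC: 07:30-17:00, 17:45-21:00 (add 3h to convert from UTC-3).
Pita in UTC: 07:00-12:00, 18:15-21:00.
Callum in UTC: 07:15-12:45, 16:15-17:30, 18:15-20:45 (subtract 1h to convert from UTC+1).
Sofia ∩ Imani: 07:30-12:45, 16:15-17:00, 17:45-20:15.
Sofia ∩ Imani ∩ Pita: 07:30-12:00, 18:15-20:15.
Sofia ∩ Imani ∩ Pita ∩ Callum: 07:30-12:00, 18:15-20:15.
The first common window of at least 45 minutes is 07:30-12:00, so the earliest start is 07:30.

07:30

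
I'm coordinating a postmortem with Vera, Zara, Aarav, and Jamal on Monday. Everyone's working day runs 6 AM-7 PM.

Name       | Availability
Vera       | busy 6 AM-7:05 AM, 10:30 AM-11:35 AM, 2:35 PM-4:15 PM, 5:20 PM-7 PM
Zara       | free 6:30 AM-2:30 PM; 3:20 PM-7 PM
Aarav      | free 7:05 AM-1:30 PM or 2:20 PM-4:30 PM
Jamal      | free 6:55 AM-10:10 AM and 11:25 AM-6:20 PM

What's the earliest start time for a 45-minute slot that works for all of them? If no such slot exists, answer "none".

Vera free: 07:05-10:30, 11:35-14:35, 16:15-17:20 (invert busy blocks within the working day).
Zara free: 06:30-14:30, 15:20-19:00.
Aarav free: 07:05-13:30, 14:20-16:30.
Jamal free: 06:55-10:10, 11:25-18:20.
Vera ∩ Zara: 07:05-10:30, 11:35-14:30, 16:15-17:20.
Vera ∩ Zara ∩ Aarav: 07:05-10:30, 11:35-13:30, 14:20-14:30, 16:15-16:30.
Vera ∩ Zara ∩ Aarav ∩ Jamal: 07:05-10:10, 11:35-13:30, 14:20-14:30, 16:15-16:30.
The first common window of at least 45 minutes is 07:05-10:10, so the earliest start is 07:05.

07:05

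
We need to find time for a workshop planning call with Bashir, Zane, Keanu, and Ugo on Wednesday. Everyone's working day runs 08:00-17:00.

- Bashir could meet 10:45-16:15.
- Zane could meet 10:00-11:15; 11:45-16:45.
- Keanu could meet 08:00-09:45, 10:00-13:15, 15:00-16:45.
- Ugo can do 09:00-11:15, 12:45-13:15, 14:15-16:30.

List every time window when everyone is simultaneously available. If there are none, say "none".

Bashir ∩ Zane: 10:45-11:15, 11:45-16:15.
Bashir ∩ Zane ∩ Keanu: 10:45-11:15, 11:45-13:15, 15:00-16:15.
Bashir ∩ Zane ∩ Keanu ∩ Ugo: 10:45-11:15, 12:45-13:15, 15:00-16:15.

10:45-11:15, 12:45-13:15, 15:00-16:15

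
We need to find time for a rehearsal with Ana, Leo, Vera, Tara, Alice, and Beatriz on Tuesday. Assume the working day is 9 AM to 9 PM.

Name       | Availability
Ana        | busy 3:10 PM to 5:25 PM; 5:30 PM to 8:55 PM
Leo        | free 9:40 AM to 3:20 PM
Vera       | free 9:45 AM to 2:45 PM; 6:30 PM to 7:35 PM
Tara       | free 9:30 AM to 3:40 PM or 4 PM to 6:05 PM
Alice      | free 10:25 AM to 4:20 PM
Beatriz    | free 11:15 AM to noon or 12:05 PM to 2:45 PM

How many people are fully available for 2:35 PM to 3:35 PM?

Ana free: 09:00-15:10, 17:25-17:30, 20:55-21:00 (invert busy blocks within the working day).
Leo free: 09:40-15:20.
Vera free: 09:45-14:45, 18:30-19:35.
Tara free: 09:30-15:40, 16:00-18:05.
Alice free: 10:25-16:20.
Beatriz free: 11:15-12:00, 12:05-14:45.
Tara and Alice can make the full 14:35-15:35 slot — that's 2.

2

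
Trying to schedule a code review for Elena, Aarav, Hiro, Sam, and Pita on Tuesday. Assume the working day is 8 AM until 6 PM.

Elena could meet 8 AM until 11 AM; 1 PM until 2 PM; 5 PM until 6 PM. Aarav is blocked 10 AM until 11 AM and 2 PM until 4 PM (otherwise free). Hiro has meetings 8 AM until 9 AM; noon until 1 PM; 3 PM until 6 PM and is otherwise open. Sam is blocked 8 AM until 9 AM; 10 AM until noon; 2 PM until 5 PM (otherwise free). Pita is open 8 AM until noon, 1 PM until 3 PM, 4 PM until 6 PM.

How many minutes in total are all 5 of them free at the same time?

120

Elena free: 08:00-11:00, 13:00-14:00, 17:00-18:00.
Aarav free: 08:00-10:00, 11:00-14:00, 16:00-18:00 (invert busy blocks within the working day).
Hiro free: 09:00-12:00, 13:00-15:00 (invert busy blocks within the working day).
Sam free: 09:00-10:00, 12:00-14:00, 17:00-18:00 (invert busy blocks within the working day).
Pita free: 08:00-12:00, 13:00-15:00, 16:00-18:00.
Elena ∩ Aarav: 08:00-10:00, 13:00-14:00, 17:00-18:00.
Elena ∩ Aarav ∩ Hiro: 09:00-10:00, 13:00-14:00.
Elena ∩ Aarav ∩ Hiro ∩ Sam: 09:00-10:00, 13:00-14:00.
Elena ∩ Aarav ∩ Hiro ∩ Sam ∩ Pita: 09:00-10:00, 13:00-14:00.
Summing the common windows: 60 + 60 = 120 minutes.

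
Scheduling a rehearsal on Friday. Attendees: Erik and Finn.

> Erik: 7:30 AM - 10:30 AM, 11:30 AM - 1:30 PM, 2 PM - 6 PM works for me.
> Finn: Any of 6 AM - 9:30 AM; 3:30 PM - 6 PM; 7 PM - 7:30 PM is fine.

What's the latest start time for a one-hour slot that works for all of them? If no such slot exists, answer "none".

17:00

Erik ∩ Finn: 07:30-09:30, 15:30-18:00.
The last common window of at least 60 minutes is 15:30-18:00; a 60-minute meeting can start as late as 17:00 and still end by 18:00.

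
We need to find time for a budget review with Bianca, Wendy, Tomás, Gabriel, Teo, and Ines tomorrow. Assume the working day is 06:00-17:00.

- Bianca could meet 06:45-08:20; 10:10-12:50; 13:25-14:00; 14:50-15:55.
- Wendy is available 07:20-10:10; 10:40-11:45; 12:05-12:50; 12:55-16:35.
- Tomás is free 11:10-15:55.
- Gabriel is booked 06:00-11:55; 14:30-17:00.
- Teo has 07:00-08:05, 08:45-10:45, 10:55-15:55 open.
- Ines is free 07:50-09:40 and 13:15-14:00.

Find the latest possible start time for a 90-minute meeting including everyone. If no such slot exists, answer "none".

Bianca free: 06:45-08:20, 10:10-12:50, 13:25-14:00, 14:50-15:55.
Wendy free: 07:20-10:10, 10:40-11:45, 12:05-12:50, 12:55-16:35.
Tomás free: 11:10-15:55.
Gabriel free: 11:55-14:30 (invert busy blocks within the working day).
Teo free: 07:00-08:05, 08:45-10:45, 10:55-15:55.
Ines free: 07:50-09:40, 13:15-14:00.
Bianca ∩ Wendy: 07:20-08:20, 10:40-11:45, 12:05-12:50, 13:25-14:00, 14:50-15:55.
Bianca ∩ Wendy ∩ Tomás: 11:10-11:45, 12:05-12:50, 13:25-14:00, 14:50-15:55.
Bianca ∩ Wendy ∩ Tomás ∩ Gabriel: 12:05-12:50, 13:25-14:00.
Bianca ∩ Wendy ∩ Tomás ∩ Gabriel ∩ Teo: 12:05-12:50, 13:25-14:00.
Bianca ∩ Wendy ∩ Tomás ∩ Gabriel ∩ Teo ∩ Ines: 13:25-14:00.
No common window is at least 90 minutes long.

none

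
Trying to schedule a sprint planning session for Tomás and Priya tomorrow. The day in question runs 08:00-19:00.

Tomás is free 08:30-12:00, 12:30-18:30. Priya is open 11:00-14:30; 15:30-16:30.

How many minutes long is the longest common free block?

Tomás ∩ Priya: 11:00-12:00, 12:30-14:30, 15:30-16:30.
Those are the intersection windows.
The longest is 12:30-14:30 at 120 minutes.

120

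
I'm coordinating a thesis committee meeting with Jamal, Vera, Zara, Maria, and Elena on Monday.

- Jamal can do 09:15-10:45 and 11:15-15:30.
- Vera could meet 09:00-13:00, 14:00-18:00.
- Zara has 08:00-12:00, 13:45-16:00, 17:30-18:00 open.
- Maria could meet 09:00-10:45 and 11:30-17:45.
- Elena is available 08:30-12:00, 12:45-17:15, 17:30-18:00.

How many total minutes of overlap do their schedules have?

210

Jamal ∩ Vera: 09:15-10:45, 11:15-13:00, 14:00-15:30.
Jamal ∩ Vera ∩ Zara: 09:15-10:45, 11:15-12:00, 14:00-15:30.
Jamal ∩ Vera ∩ Zara ∩ Maria: 09:15-10:45, 11:30-12:00, 14:00-15:30.
Jamal ∩ Vera ∩ Zara ∩ Maria ∩ Elena: 09:15-10:45, 11:30-12:00, 14:00-15:30.
Those are the intersection windows.
Summing the common windows: 90 + 30 + 90 = 210 minutes.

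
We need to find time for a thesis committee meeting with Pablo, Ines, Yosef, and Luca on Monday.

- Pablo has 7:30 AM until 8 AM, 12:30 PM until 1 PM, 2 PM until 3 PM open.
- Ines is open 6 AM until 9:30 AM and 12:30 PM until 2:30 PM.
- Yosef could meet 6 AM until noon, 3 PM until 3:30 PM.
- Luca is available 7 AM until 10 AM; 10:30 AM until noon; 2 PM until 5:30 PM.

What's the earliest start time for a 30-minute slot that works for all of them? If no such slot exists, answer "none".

Pablo ∩ Ines: 07:30-08:00, 12:30-13:00, 14:00-14:30.
Pablo ∩ Ines ∩ Yosef: 07:30-08:00.
Pablo ∩ Ines ∩ Yosef ∩ Luca: 07:30-08:00.
The first common window of at least 30 minutes is 07:30-08:00, so the earliest start is 07:30.

07:30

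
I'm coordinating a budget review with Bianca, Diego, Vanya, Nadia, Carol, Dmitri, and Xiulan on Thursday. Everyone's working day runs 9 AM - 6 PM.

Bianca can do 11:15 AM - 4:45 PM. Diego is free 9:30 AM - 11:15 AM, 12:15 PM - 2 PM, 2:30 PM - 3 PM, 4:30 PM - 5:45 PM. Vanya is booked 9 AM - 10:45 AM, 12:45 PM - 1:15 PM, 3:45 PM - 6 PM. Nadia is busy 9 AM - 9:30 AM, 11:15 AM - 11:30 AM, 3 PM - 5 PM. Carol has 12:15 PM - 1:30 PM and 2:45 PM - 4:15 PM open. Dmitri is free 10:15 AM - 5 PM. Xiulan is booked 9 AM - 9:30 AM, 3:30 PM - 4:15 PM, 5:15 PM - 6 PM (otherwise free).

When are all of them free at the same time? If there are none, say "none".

Bianca free: 11:15-16:45.
Diego free: 09:30-11:15, 12:15-14:00, 14:30-15:00, 16:30-17:45.
Vanya free: 10:45-12:45, 13:15-15:45 (invert busy blocks within the working day).
Nadia free: 09:30-11:15, 11:30-15:00, 17:00-18:00 (invert busy blocks within the working day).
Carol free: 12:15-13:30, 14:45-16:15.
Dmitri free: 10:15-17:00.
Xiulan free: 09:30-15:30, 16:15-17:15 (invert busy blocks within the working day).
Bianca ∩ Diego: 12:15-14:00, 14:30-15:00, 16:30-16:45.
Bianca ∩ Diego ∩ Vanya: 12:15-12:45, 13:15-14:00, 14:30-15:00.
Bianca ∩ Diego ∩ Vanya ∩ Nadia: 12:15-12:45, 13:15-14:00, 14:30-15:00.
Bianca ∩ Diego ∩ Vanya ∩ Nadia ∩ Carol: 12:15-12:45, 13:15-13:30, 14:45-15:00.
Bianca ∩ Diego ∩ Vanya ∩ Nadia ∩ Carol ∩ Dmitri: 12:15-12:45, 13:15-13:30, 14:45-15:00.
Bianca ∩ Diego ∩ Vanya ∩ Nadia ∩ Carol ∩ Dmitri ∩ Xiulan: 12:15-12:45, 13:15-13:30, 14:45-15:00.

12:15-12:45, 13:15-13:30, 14:45-15:00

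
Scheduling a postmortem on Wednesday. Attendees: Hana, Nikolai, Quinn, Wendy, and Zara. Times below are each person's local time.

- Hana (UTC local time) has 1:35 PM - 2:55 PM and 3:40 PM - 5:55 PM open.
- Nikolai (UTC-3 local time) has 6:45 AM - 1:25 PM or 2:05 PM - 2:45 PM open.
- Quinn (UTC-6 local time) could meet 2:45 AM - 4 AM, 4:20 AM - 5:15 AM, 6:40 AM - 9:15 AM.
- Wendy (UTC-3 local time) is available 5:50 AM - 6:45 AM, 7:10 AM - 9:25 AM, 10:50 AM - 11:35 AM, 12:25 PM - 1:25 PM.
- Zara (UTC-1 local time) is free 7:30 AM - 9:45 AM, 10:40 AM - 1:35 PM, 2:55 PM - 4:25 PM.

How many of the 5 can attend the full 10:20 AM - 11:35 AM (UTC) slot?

Hana in UTC: 13:35-14:55, 15:40-17:55.
Nikolai in UTC: 09:45-16:25, 17:05-17:45 (add 3h to convert from UTC-3).
Quinn in UTC: 08:45-10:00, 10:20-11:15, 12:40-15:15 (add 6h to convert from UTC-6).
Wendy in UTC: 08:50-09:45, 10:10-12:25, 13:50-14:35, 15:25-16:25 (add 3h to convert from UTC-3).
Zara in UTC: 08:30-10:45, 11:40-14:35, 15:55-17:25 (add 1h to convert from UTC-1).
Nikolai and Wendy can make the full 10:20-11:35 slot — that's 2.

2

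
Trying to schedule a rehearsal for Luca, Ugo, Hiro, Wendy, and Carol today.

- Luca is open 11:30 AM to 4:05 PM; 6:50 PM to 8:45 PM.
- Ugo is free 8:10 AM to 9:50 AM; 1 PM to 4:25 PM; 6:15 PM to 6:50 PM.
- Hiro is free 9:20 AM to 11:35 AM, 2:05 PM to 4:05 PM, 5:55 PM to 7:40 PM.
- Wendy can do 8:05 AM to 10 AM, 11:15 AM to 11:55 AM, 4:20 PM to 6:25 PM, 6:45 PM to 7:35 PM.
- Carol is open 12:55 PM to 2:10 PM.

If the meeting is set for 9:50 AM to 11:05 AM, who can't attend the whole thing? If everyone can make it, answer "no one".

Carol, Luca, Ugo, Wendy

Luca: not fully free for 09:50-11:05. Ugo: not fully free for 09:50-11:05. Hiro: free for 09:50-11:05. Wendy: not fully free for 09:50-11:05. Carol: not fully free for 09:50-11:05.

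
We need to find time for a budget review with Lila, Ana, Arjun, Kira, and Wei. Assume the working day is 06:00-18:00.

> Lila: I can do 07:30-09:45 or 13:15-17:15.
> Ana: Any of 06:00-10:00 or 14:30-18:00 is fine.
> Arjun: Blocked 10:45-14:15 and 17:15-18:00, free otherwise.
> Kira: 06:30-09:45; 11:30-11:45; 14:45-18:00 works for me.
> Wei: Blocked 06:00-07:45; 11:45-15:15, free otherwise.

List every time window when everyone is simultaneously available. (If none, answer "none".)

07:45-09:45, 15:15-17:15

Lila free: 07:30-09:45, 13:15-17:15.
Ana free: 06:00-10:00, 14:30-18:00.
Arjun free: 06:00-10:45, 14:15-17:15 (invert busy blocks within the working day).
Kira free: 06:30-09:45, 11:30-11:45, 14:45-18:00.
Wei free: 07:45-11:45, 15:15-18:00 (invert busy blocks within the working day).
Lila ∩ Ana: 07:30-09:45, 14:30-17:15.
Lila ∩ Ana ∩ Arjun: 07:30-09:45, 14:30-17:15.
Lila ∩ Ana ∩ Arjun ∩ Kira: 07:30-09:45, 14:45-17:15.
Lila ∩ Ana ∩ Arjun ∩ Kira ∩ Wei: 07:45-09:45, 15:15-17:15.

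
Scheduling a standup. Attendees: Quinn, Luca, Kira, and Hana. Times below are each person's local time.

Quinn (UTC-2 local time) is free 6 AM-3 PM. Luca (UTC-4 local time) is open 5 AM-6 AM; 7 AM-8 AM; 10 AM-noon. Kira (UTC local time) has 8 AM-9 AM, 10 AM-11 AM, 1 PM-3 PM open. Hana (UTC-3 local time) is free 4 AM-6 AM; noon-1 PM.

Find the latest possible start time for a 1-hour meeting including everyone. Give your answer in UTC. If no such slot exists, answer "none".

none

Quinn in UTC: 08:00-17:00 (add 2h to convert from UTC-2).
Luca in UTC: 09:00-10:00, 11:00-12:00, 14:00-16:00 (add 4h to convert from UTC-4).
Kira in UTC: 08:00-09:00, 10:00-11:00, 13:00-15:00.
Hana in UTC: 07:00-09:00, 15:00-16:00 (add 3h to convert from UTC-3).
Quinn ∩ Luca: 09:00-10:00, 11:00-12:00, 14:00-16:00.
Quinn ∩ Luca ∩ Kira: 14:00-15:00.
Quinn ∩ Luca ∩ Kira ∩ Hana: ∅.
There is no time when everyone is free.
No common window is at least 60 minutes long.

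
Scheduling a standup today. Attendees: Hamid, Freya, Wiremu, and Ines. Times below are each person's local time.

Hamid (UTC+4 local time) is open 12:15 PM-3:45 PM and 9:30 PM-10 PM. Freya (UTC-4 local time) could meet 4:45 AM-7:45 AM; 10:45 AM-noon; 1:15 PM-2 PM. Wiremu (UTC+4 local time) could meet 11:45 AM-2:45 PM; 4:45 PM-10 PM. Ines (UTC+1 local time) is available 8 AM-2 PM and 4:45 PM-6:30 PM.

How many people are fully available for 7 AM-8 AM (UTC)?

1

Hamid in UTC: 08:15-11:45, 17:30-18:00 (subtract 4h to convert from UTC+4).
Freya in UTC: 08:45-11:45, 14:45-16:00, 17:15-18:00 (add 4h to convert from UTC-4).
Wiremu in UTC: 07:45-10:45, 12:45-18:00 (subtract 4h to convert from UTC+4).
Ines in UTC: 07:00-13:00, 15:45-17:30 (subtract 1h to convert from UTC+1).
Ines can make the full 07:00-08:00 slot — that's 1.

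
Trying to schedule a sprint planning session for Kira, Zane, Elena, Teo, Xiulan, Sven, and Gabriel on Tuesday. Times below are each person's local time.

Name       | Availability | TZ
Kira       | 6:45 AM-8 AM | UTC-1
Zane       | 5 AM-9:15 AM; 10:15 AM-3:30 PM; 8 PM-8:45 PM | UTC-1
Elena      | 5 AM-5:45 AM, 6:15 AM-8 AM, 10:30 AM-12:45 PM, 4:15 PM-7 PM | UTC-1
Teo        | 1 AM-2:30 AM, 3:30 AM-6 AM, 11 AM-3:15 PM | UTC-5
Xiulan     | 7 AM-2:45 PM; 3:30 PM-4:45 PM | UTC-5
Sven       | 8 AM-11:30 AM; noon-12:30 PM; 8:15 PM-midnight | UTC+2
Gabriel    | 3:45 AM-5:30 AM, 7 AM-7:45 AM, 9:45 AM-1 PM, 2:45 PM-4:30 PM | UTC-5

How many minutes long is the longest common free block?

Kira in UTC: 07:45-09:00 (add 1h to convert from UTC-1).
Zane in UTC: 06:00-10:15, 11:15-16:30, 21:00-21:45 (add 1h to convert from UTC-1).
Elena in UTC: 06:00-06:45, 07:15-09:00, 11:30-13:45, 17:15-20:00 (add 1h to convert from UTC-1).
Teo in UTC: 06:00-07:30, 08:30-11:00, 16:00-20:15 (add 5h to convert from UTC-5).
Xiulan in UTC: 12:00-19:45, 20:30-21:45 (add 5h to convert from UTC-5).
Sven in UTC: 06:00-09:30, 10:00-10:30, 18:15-22:00 (subtract 2h to convert from UTC+2).
Gabriel in UTC: 08:45-10:30, 12:00-12:45, 14:45-18:00, 19:45-21:30 (add 5h to convert from UTC-5).
Kira ∩ Zane: 07:45-09:00.
Kira ∩ Zane ∩ Elena: 07:45-09:00.
Kira ∩ Zane ∩ Elena ∩ Teo: 08:30-09:00.
Kira ∩ Zane ∩ Elena ∩ Teo ∩ Xiulan: ∅.
Kira ∩ Zane ∩ Elena ∩ Teo ∩ Xiulan ∩ Sven: ∅.
Kira ∩ Zane ∩ Elena ∩ Teo ∩ Xiulan ∩ Sven ∩ Gabriel: ∅.
There is no time when everyone is free.
No common window exists, so the longest block is 0 minutes.

0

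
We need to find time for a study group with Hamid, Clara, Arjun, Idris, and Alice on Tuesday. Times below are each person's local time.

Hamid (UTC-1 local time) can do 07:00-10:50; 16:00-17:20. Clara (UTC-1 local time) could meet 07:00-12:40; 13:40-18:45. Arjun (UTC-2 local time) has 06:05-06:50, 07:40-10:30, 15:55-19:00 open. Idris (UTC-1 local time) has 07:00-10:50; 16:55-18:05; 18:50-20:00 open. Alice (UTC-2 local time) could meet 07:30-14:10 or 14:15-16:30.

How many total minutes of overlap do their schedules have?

155

Hamid in UTC: 08:00-11:50, 17:00-18:20 (add 1h to convert from UTC-1).
Clara in UTC: 08:00-13:40, 14:40-19:45 (add 1h to convert from UTC-1).
Arjun in UTC: 08:05-08:50, 09:40-12:30, 17:55-21:00 (add 2h to convert from UTC-2).
Idris in UTC: 08:00-11:50, 17:55-19:05, 19:50-21:00 (add 1h to convert from UTC-1).
Alice in UTC: 09:30-16:10, 16:15-18:30 (add 2h to convert from UTC-2).
Hamid ∩ Clara: 08:00-11:50, 17:00-18:20.
Hamid ∩ Clara ∩ Arjun: 08:05-08:50, 09:40-11:50, 17:55-18:20.
Hamid ∩ Clara ∩ Arjun ∩ Idris: 08:05-08:50, 09:40-11:50, 17:55-18:20.
Hamid ∩ Clara ∩ Arjun ∩ Idris ∩ Alice: 09:40-11:50, 17:55-18:20.
Summing the common windows: 130 + 25 = 155 minutes.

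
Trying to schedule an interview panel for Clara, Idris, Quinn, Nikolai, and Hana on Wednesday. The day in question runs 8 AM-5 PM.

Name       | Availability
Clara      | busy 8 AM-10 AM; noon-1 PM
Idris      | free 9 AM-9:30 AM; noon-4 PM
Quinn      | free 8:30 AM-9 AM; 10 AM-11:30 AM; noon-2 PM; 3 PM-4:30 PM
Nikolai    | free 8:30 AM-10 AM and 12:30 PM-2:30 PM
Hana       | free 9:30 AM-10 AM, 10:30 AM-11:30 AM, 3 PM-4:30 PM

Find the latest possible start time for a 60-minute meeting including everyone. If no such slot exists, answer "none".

Clara free: 10:00-12:00, 13:00-17:00 (invert busy blocks within the working day).
Idris free: 09:00-09:30, 12:00-16:00.
Quinn free: 08:30-09:00, 10:00-11:30, 12:00-14:00, 15:00-16:30.
Nikolai free: 08:30-10:00, 12:30-14:30.
Hana free: 09:30-10:00, 10:30-11:30, 15:00-16:30.
Clara ∩ Idris: 13:00-16:00.
Clara ∩ Idris ∩ Quinn: 13:00-14:00, 15:00-16:00.
Clara ∩ Idris ∩ Quinn ∩ Nikolai: 13:00-14:00.
Clara ∩ Idris ∩ Quinn ∩ Nikolai ∩ Hana: ∅.
There is no time when everyone is free.
No common window is at least 60 minutes long.

none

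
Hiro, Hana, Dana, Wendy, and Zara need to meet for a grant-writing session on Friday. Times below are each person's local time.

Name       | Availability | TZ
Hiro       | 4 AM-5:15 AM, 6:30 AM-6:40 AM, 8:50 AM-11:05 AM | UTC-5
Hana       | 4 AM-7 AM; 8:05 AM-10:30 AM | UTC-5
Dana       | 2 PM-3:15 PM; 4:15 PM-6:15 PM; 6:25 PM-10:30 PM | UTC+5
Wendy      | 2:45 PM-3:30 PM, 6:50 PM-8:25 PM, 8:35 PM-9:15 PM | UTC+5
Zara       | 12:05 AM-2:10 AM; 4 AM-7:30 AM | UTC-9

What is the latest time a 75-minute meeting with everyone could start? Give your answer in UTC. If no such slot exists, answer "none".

Hiro in UTC: 09:00-10:15, 11:30-11:40, 13:50-16:05 (add 5h to convert from UTC-5).
Hana in UTC: 09:00-12:00, 13:05-15:30 (add 5h to convert from UTC-5).
Dana in UTC: 09:00-10:15, 11:15-13:15, 13:25-17:30 (subtract 5h to convert from UTC+5).
Wendy in UTC: 09:45-10:30, 13:50-15:25, 15:35-16:15 (subtract 5h to convert from UTC+5).
Zara in UTC: 09:05-11:10, 13:00-16:30 (add 9h to convert from UTC-9).
Hiro ∩ Hana: 09:00-10:15, 11:30-11:40, 13:50-15:30.
Hiro ∩ Hana ∩ Dana: 09:00-10:15, 11:30-11:40, 13:50-15:30.
Hiro ∩ Hana ∩ Dana ∩ Wendy: 09:45-10:15, 13:50-15:25.
Hiro ∩ Hana ∩ Dana ∩ Wendy ∩ Zara: 09:45-10:15, 13:50-15:25.
The last common window of at least 75 minutes is 13:50-15:25; a 75-minute meeting can start as late as 14:10 and still end by 15:25.

14:10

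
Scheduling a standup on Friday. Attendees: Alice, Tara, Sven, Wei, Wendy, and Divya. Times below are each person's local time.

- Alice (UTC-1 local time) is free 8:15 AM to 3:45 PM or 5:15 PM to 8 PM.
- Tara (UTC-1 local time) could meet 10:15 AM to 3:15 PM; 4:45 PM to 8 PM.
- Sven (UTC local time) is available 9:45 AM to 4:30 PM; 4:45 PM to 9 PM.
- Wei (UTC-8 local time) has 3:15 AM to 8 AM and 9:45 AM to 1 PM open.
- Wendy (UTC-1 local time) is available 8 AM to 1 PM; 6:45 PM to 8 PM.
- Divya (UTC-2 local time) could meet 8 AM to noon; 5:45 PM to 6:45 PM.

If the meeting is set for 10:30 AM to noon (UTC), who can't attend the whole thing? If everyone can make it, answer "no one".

Tara, Wei

Alice in UTC: 09:15-16:45, 18:15-21:00 (add 1h to convert from UTC-1).
Tara in UTC: 11:15-16:15, 17:45-21:00 (add 1h to convert from UTC-1).
Sven in UTC: 09:45-16:30, 16:45-21:00.
Wei in UTC: 11:15-16:00, 17:45-21:00 (add 8h to convert from UTC-8).
Wendy in UTC: 09:00-14:00, 19:45-21:00 (add 1h to convert from UTC-1).
Divya in UTC: 10:00-14:00, 19:45-20:45 (add 2h to convert from UTC-2).
Alice: free for 10:30-12:00. Tara: not fully free for 10:30-12:00. Sven: free for 10:30-12:00. Wei: not fully free for 10:30-12:00. Wendy: free for 10:30-12:00. Divya: free for 10:30-12:00.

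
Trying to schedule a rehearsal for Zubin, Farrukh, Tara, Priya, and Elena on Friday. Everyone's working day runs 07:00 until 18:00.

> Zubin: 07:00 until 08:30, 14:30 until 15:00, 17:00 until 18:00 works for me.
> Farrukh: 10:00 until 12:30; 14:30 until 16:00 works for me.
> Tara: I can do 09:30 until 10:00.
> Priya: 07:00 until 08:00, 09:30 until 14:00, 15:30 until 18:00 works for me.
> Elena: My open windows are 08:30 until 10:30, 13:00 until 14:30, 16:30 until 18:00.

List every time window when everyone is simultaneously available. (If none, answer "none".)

none

Zubin ∩ Farrukh: 14:30-15:00.
Zubin ∩ Farrukh ∩ Tara: ∅.
Zubin ∩ Farrukh ∩ Tara ∩ Priya: ∅.
Zubin ∩ Farrukh ∩ Tara ∩ Priya ∩ Elena: ∅.
There is no time when everyone is free.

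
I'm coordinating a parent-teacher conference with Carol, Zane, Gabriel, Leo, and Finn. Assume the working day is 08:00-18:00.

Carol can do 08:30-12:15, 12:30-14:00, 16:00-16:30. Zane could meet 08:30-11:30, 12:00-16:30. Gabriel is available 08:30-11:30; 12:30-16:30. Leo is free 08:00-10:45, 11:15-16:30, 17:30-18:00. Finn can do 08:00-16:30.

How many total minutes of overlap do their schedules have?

Carol ∩ Zane: 08:30-11:30, 12:00-12:15, 12:30-14:00, 16:00-16:30.
Carol ∩ Zane ∩ Gabriel: 08:30-11:30, 12:30-14:00, 16:00-16:30.
Carol ∩ Zane ∩ Gabriel ∩ Leo: 08:30-10:45, 11:15-11:30, 12:30-14:00, 16:00-16:30.
Carol ∩ Zane ∩ Gabriel ∩ Leo ∩ Finn: 08:30-10:45, 11:15-11:30, 12:30-14:00, 16:00-16:30.
Summing the common windows: 135 + 15 + 90 + 30 = 270 minutes.

270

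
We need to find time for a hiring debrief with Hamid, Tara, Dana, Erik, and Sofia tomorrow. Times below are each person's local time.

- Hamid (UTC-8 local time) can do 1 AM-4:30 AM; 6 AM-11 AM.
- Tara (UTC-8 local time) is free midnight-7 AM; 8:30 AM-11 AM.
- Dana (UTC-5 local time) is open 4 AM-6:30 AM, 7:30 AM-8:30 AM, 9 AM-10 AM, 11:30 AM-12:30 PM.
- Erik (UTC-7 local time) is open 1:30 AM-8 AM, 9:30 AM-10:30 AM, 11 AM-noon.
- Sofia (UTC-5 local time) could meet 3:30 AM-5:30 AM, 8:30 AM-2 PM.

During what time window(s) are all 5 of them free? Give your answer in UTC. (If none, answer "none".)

09:00-10:30, 14:00-15:00, 16:30-17:30

Hamid in UTC: 09:00-12:30, 14:00-19:00 (add 8h to convert from UTC-8).
Tara in UTC: 08:00-15:00, 16:30-19:00 (add 8h to convert from UTC-8).
Dana in UTC: 09:00-11:30, 12:30-13:30, 14:00-15:00, 16:30-17:30 (add 5h to convert from UTC-5).
Erik in UTC: 08:30-15:00, 16:30-17:30, 18:00-19:00 (add 7h to convert from UTC-7).
Sofia in UTC: 08:30-10:30, 13:30-19:00 (add 5h to convert from UTC-5).
Hamid ∩ Tara: 09:00-12:30, 14:00-15:00, 16:30-19:00.
Hamid ∩ Tara ∩ Dana: 09:00-11:30, 14:00-15:00, 16:30-17:30.
Hamid ∩ Tara ∩ Dana ∩ Erik: 09:00-11:30, 14:00-15:00, 16:30-17:30.
Hamid ∩ Tara ∩ Dana ∩ Erik ∩ Sofia: 09:00-10:30, 14:00-15:00, 16:30-17:30.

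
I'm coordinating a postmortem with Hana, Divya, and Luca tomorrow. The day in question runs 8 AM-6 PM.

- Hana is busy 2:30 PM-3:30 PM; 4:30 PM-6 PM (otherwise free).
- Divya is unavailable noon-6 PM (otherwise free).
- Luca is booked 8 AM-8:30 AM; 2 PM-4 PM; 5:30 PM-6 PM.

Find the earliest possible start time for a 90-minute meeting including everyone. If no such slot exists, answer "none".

08:30

Hana free: 08:00-14:30, 15:30-16:30 (invert busy blocks within the working day).
Divya free: 08:00-12:00 (invert busy blocks within the working day).
Luca free: 08:30-14:00, 16:00-17:30 (invert busy blocks within the working day).
Hana ∩ Divya: 08:00-12:00.
Hana ∩ Divya ∩ Luca: 08:30-12:00.
The first common window of at least 90 minutes is 08:30-12:00, so the earliest start is 08:30.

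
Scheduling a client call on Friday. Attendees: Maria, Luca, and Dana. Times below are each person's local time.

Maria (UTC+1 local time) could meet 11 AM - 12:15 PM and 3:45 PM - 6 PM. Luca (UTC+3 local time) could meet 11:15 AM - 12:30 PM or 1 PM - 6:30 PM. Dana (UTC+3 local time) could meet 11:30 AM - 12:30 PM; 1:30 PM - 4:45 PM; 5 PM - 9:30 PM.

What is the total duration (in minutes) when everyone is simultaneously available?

90

Maria in UTC: 10:00-11:15, 14:45-17:00 (subtract 1h to convert from UTC+1).
Luca in UTC: 08:15-09:30, 10:00-15:30 (subtract 3h to convert from UTC+3).
Dana in UTC: 08:30-09:30, 10:30-13:45, 14:00-18:30 (subtract 3h to convert from UTC+3).
Maria ∩ Luca: 10:00-11:15, 14:45-15:30.
Maria ∩ Luca ∩ Dana: 10:30-11:15, 14:45-15:30.
Summing the common windows: 45 + 45 = 90 minutes.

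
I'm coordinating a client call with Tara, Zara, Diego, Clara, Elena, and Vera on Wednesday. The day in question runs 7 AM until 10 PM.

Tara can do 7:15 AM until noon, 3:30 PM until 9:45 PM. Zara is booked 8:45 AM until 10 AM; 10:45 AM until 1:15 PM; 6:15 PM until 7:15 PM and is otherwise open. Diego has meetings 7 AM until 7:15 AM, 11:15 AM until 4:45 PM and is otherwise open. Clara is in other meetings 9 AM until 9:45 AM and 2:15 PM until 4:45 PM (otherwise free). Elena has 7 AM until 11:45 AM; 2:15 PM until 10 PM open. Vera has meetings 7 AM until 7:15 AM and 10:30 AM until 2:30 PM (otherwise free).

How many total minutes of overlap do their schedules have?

Tara free: 07:15-12:00, 15:30-21:45.
Zara free: 07:00-08:45, 10:00-10:45, 13:15-18:15, 19:15-22:00 (invert busy blocks within the working day).
Diego free: 07:15-11:15, 16:45-22:00 (invert busy blocks within the working day).
Clara free: 07:00-09:00, 09:45-14:15, 16:45-22:00 (invert busy blocks within the working day).
Elena free: 07:00-11:45, 14:15-22:00.
Vera free: 07:15-10:30, 14:30-22:00 (invert busy blocks within the working day).
Tara ∩ Zara: 07:15-08:45, 10:00-10:45, 15:30-18:15, 19:15-21:45.
Tara ∩ Zara ∩ Diego: 07:15-08:45, 10:00-10:45, 16:45-18:15, 19:15-21:45.
Tara ∩ Zara ∩ Diego ∩ Clara: 07:15-08:45, 10:00-10:45, 16:45-18:15, 19:15-21:45.
Tara ∩ Zara ∩ Diego ∩ Clara ∩ Elena: 07:15-08:45, 10:00-10:45, 16:45-18:15, 19:15-21:45.
Tara ∩ Zara ∩ Diego ∩ Clara ∩ Elena ∩ Vera: 07:15-08:45, 10:00-10:30, 16:45-18:15, 19:15-21:45.
Summing the common windows: 90 + 30 + 90 + 150 = 360 minutes.

360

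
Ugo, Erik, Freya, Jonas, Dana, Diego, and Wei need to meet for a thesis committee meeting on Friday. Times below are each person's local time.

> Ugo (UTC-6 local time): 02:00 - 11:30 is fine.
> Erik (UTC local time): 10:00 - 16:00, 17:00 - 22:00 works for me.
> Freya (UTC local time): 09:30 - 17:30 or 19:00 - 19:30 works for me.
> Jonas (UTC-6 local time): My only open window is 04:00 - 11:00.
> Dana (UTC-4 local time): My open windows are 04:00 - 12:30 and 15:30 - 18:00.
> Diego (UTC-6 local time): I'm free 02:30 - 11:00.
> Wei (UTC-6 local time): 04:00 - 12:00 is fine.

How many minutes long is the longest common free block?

Ugo in UTC: 08:00-17:30 (add 6h to convert from UTC-6).
Erik in UTC: 10:00-16:00, 17:00-22:00.
Freya in UTC: 09:30-17:30, 19:00-19:30.
Jonas in UTC: 10:00-17:00 (add 6h to convert from UTC-6).
Dana in UTC: 08:00-16:30, 19:30-22:00 (add 4h to convert from UTC-4).
Diego in UTC: 08:30-17:00 (add 6h to convert from UTC-6).
Wei in UTC: 10:00-18:00 (add 6h to convert from UTC-6).
Ugo ∩ Erik: 10:00-16:00, 17:00-17:30.
Ugo ∩ Erik ∩ Freya: 10:00-16:00, 17:00-17:30.
Ugo ∩ Erik ∩ Freya ∩ Jonas: 10:00-16:00.
Ugo ∩ Erik ∩ Freya ∩ Jonas ∩ Dana: 10:00-16:00.
Ugo ∩ Erik ∩ Freya ∩ Jonas ∩ Dana ∩ Diego: 10:00-16:00.
Ugo ∩ Erik ∩ Freya ∩ Jonas ∩ Dana ∩ Diego ∩ Wei: 10:00-16:00.
The longest is 10:00-16:00 at 360 minutes.

360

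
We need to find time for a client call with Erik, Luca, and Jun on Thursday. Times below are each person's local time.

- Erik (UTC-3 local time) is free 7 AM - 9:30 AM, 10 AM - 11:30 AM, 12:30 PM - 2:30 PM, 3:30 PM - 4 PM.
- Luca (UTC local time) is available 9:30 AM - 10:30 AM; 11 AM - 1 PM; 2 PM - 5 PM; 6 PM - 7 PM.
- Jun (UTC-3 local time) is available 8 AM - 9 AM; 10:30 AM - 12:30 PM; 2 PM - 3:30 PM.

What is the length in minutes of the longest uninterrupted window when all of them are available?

60

Erik in UTC: 10:00-12:30, 13:00-14:30, 15:30-17:30, 18:30-19:00 (add 3h to convert from UTC-3).
Luca in UTC: 09:30-10:30, 11:00-13:00, 14:00-17:00, 18:00-19:00.
Jun in UTC: 11:00-12:00, 13:30-15:30, 17:00-18:30 (add 3h to convert from UTC-3).
Erik ∩ Luca: 10:00-10:30, 11:00-12:30, 14:00-14:30, 15:30-17:00, 18:30-19:00.
Erik ∩ Luca ∩ Jun: 11:00-12:00, 14:00-14:30.
The longest is 11:00-12:00 at 60 minutes.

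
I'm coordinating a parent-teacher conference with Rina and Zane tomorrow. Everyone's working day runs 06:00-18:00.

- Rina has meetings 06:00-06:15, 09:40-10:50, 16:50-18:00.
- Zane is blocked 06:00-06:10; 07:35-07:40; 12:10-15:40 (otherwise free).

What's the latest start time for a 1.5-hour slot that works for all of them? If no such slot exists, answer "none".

Rina free: 06:15-09:40, 10:50-16:50 (invert busy blocks within the working day).
Zane free: 06:10-07:35, 07:40-12:10, 15:40-18:00 (invert busy blocks within the working day).
Rina ∩ Zane: 06:15-07:35, 07:40-09:40, 10:50-12:10, 15:40-16:50.
The last common window of at least 90 minutes is 07:40-09:40; a 90-minute meeting can start as late as 08:10 and still end by 09:40.

08:10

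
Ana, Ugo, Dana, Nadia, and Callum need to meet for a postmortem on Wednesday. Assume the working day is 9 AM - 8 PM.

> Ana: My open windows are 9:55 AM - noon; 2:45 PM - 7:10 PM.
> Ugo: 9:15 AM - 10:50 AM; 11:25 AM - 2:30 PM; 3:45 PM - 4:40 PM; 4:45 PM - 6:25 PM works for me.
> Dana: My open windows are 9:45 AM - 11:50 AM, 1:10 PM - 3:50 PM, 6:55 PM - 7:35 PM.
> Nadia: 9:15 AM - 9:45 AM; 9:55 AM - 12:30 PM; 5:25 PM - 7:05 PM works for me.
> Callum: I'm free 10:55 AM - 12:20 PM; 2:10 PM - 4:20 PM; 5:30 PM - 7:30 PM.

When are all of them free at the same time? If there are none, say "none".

Ana ∩ Ugo: 09:55-10:50, 11:25-12:00, 15:45-16:40, 16:45-18:25.
Ana ∩ Ugo ∩ Dana: 09:55-10:50, 11:25-11:50, 15:45-15:50.
Ana ∩ Ugo ∩ Dana ∩ Nadia: 09:55-10:50, 11:25-11:50.
Ana ∩ Ugo ∩ Dana ∩ Nadia ∩ Callum: 11:25-11:50.
So the common availability across everyone is 11:25-11:50.

11:25-11:50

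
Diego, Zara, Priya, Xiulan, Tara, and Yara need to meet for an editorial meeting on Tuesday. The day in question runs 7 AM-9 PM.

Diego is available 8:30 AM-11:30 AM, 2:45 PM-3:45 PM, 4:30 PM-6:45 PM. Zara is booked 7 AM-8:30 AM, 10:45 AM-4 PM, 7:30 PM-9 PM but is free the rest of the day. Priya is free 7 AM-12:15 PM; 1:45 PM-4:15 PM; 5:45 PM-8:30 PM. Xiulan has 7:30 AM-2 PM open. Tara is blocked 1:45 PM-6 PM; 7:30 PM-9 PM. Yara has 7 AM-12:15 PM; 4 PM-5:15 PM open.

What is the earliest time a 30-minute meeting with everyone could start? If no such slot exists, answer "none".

08:30

Diego free: 08:30-11:30, 14:45-15:45, 16:30-18:45.
Zara free: 08:30-10:45, 16:00-19:30 (invert busy blocks within the working day).
Priya free: 07:00-12:15, 13:45-16:15, 17:45-20:30.
Xiulan free: 07:30-14:00.
Tara free: 07:00-13:45, 18:00-19:30 (invert busy blocks within the working day).
Yara free: 07:00-12:15, 16:00-17:15.
Diego ∩ Zara: 08:30-10:45, 16:30-18:45.
Diego ∩ Zara ∩ Priya: 08:30-10:45, 17:45-18:45.
Diego ∩ Zara ∩ Priya ∩ Xiulan: 08:30-10:45.
Diego ∩ Zara ∩ Priya ∩ Xiulan ∩ Tara: 08:30-10:45.
Diego ∩ Zara ∩ Priya ∩ Xiulan ∩ Tara ∩ Yara: 08:30-10:45.
So the common availability across everyone is 08:30-10:45.
The first common window of at least 30 minutes is 08:30-10:45, so the earliest start is 08:30.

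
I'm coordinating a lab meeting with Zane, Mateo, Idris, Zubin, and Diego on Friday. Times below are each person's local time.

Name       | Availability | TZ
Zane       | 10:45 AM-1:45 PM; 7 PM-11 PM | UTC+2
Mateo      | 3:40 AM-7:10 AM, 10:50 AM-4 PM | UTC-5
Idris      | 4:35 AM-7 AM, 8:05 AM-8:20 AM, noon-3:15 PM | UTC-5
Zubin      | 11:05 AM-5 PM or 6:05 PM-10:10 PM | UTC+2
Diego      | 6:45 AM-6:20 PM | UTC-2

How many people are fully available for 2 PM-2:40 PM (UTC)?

Zane in UTC: 08:45-11:45, 17:00-21:00 (subtract 2h to convert from UTC+2).
Mateo in UTC: 08:40-12:10, 15:50-21:00 (add 5h to convert from UTC-5).
Idris in UTC: 09:35-12:00, 13:05-13:20, 17:00-20:15 (add 5h to convert from UTC-5).
Zubin in UTC: 09:05-15:00, 16:05-20:10 (subtract 2h to convert from UTC+2).
Diego in UTC: 08:45-20:20 (add 2h to convert from UTC-2).
Zubin and Diego can make the full 14:00-14:40 slot — that's 2.

2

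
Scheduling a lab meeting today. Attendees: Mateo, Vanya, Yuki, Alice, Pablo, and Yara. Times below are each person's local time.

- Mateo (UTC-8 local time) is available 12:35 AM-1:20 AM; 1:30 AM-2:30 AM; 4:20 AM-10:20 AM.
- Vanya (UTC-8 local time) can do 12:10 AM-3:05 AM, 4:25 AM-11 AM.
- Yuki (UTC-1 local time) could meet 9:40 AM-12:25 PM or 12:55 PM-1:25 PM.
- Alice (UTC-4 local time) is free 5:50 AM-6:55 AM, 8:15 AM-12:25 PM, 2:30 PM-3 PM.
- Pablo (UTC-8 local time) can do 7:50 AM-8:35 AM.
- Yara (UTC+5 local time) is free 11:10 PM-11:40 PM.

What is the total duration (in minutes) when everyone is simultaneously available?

0

Mateo in UTC: 08:35-09:20, 09:30-10:30, 12:20-18:20 (add 8h to convert from UTC-8).
Vanya in UTC: 08:10-11:05, 12:25-19:00 (add 8h to convert from UTC-8).
Yuki in UTC: 10:40-13:25, 13:55-14:25 (add 1h to convert from UTC-1).
Alice in UTC: 09:50-10:55, 12:15-16:25, 18:30-19:00 (add 4h to convert from UTC-4).
Pablo in UTC: 15:50-16:35 (add 8h to convert from UTC-8).
Yara in UTC: 18:10-18:40 (subtract 5h to convert from UTC+5).
Mateo ∩ Vanya: 08:35-09:20, 09:30-10:30, 12:25-18:20.
Mateo ∩ Vanya ∩ Yuki: 12:25-13:25, 13:55-14:25.
Mateo ∩ Vanya ∩ Yuki ∩ Alice: 12:25-13:25, 13:55-14:25.
Mateo ∩ Vanya ∩ Yuki ∩ Alice ∩ Pablo: ∅.
Mateo ∩ Vanya ∩ Yuki ∩ Alice ∩ Pablo ∩ Yara: ∅.
There is no time when everyone is free.
There is no common window, so the total is 0 minutes.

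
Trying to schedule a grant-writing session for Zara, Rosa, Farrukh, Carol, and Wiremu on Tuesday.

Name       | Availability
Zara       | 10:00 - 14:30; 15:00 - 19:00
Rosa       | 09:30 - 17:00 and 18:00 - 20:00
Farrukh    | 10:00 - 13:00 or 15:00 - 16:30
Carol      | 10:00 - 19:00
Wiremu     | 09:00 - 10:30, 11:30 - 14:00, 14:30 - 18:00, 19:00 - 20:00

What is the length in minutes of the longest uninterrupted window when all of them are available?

Zara ∩ Rosa: 10:00-14:30, 15:00-17:00, 18:00-19:00.
Zara ∩ Rosa ∩ Farrukh: 10:00-13:00, 15:00-16:30.
Zara ∩ Rosa ∩ Farrukh ∩ Carol: 10:00-13:00, 15:00-16:30.
Zara ∩ Rosa ∩ Farrukh ∩ Carol ∩ Wiremu: 10:00-10:30, 11:30-13:00, 15:00-16:30.
The longest is 11:30-13:00 at 90 minutes.

90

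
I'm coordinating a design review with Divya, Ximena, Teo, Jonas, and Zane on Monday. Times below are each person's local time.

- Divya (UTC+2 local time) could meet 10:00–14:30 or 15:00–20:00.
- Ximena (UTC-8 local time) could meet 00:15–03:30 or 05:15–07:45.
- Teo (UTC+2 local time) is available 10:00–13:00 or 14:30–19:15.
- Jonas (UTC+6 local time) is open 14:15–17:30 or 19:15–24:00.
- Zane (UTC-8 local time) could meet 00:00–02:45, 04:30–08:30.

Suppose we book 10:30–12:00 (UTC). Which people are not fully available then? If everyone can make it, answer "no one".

Divya in UTC: 08:00-12:30, 13:00-18:00 (subtract 2h to convert from UTC+2).
Ximena in UTC: 08:15-11:30, 13:15-15:45 (add 8h to convert from UTC-8).
Teo in UTC: 08:00-11:00, 12:30-17:15 (subtract 2h to convert from UTC+2).
Jonas in UTC: 08:15-11:30, 13:15-18:00 (subtract 6h to convert from UTC+6).
Zane in UTC: 08:00-10:45, 12:30-16:30 (add 8h to convert from UTC-8).
Divya: free for 10:30-12:00. Ximena: not fully free for 10:30-12:00. Teo: not fully free for 10:30-12:00. Jonas: not fully free for 10:30-12:00. Zane: not fully free for 10:30-12:00.

Jonas, Teo, Ximena, Zane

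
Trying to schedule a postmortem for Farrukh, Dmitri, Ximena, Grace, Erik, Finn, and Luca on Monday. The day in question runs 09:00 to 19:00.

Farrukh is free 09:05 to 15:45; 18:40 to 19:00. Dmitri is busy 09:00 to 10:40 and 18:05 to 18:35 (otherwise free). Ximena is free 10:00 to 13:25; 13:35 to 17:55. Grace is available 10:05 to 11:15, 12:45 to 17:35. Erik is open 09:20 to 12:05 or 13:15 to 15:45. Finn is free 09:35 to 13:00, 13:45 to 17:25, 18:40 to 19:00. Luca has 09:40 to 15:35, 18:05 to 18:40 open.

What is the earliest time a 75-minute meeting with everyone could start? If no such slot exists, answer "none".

13:45

Farrukh free: 09:05-15:45, 18:40-19:00.
Dmitri free: 10:40-18:05, 18:35-19:00 (invert busy blocks within the working day).
Ximena free: 10:00-13:25, 13:35-17:55.
Grace free: 10:05-11:15, 12:45-17:35.
Erik free: 09:20-12:05, 13:15-15:45.
Finn free: 09:35-13:00, 13:45-17:25, 18:40-19:00.
Luca free: 09:40-15:35, 18:05-18:40.
Farrukh ∩ Dmitri: 10:40-15:45, 18:40-19:00.
Farrukh ∩ Dmitri ∩ Ximena: 10:40-13:25, 13:35-15:45.
Farrukh ∩ Dmitri ∩ Ximena ∩ Grace: 10:40-11:15, 12:45-13:25, 13:35-15:45.
Farrukh ∩ Dmitri ∩ Ximena ∩ Grace ∩ Erik: 10:40-11:15, 13:15-13:25, 13:35-15:45.
Farrukh ∩ Dmitri ∩ Ximena ∩ Grace ∩ Erik ∩ Finn: 10:40-11:15, 13:45-15:45.
Farrukh ∩ Dmitri ∩ Ximena ∩ Grace ∩ Erik ∩ Finn ∩ Luca: 10:40-11:15, 13:45-15:35.
Those are the intersection windows.
The first common window of at least 75 minutes is 13:45-15:35, so the earliest start is 13:45.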